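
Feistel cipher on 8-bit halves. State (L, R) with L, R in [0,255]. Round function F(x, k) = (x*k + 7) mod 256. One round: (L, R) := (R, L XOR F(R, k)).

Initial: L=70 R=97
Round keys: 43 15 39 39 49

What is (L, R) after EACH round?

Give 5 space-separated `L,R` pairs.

Answer: 97,20 20,82 82,145 145,76 76,2

Derivation:
Round 1 (k=43): L=97 R=20
Round 2 (k=15): L=20 R=82
Round 3 (k=39): L=82 R=145
Round 4 (k=39): L=145 R=76
Round 5 (k=49): L=76 R=2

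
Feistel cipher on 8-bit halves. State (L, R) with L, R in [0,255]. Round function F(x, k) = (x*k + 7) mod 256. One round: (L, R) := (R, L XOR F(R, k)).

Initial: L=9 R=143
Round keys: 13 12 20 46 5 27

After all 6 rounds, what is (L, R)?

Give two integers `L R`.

Round 1 (k=13): L=143 R=67
Round 2 (k=12): L=67 R=164
Round 3 (k=20): L=164 R=148
Round 4 (k=46): L=148 R=59
Round 5 (k=5): L=59 R=186
Round 6 (k=27): L=186 R=158

Answer: 186 158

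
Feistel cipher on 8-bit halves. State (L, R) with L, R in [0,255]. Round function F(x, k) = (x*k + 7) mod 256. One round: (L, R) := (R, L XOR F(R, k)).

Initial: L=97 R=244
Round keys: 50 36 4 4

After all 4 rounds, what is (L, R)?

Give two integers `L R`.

Round 1 (k=50): L=244 R=206
Round 2 (k=36): L=206 R=11
Round 3 (k=4): L=11 R=253
Round 4 (k=4): L=253 R=240

Answer: 253 240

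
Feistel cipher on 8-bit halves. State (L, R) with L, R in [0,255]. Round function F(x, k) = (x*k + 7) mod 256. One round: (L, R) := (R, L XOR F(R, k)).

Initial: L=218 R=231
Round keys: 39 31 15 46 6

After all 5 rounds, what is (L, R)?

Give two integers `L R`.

Round 1 (k=39): L=231 R=226
Round 2 (k=31): L=226 R=130
Round 3 (k=15): L=130 R=71
Round 4 (k=46): L=71 R=75
Round 5 (k=6): L=75 R=142

Answer: 75 142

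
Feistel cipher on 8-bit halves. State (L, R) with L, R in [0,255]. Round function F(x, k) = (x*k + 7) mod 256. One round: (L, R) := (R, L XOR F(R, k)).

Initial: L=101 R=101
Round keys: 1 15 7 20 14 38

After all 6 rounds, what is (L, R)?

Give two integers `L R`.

Round 1 (k=1): L=101 R=9
Round 2 (k=15): L=9 R=235
Round 3 (k=7): L=235 R=125
Round 4 (k=20): L=125 R=32
Round 5 (k=14): L=32 R=186
Round 6 (k=38): L=186 R=131

Answer: 186 131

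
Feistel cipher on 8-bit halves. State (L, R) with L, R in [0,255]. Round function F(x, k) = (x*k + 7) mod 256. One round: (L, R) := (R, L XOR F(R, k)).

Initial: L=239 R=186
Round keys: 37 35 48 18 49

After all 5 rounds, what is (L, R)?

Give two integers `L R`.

Round 1 (k=37): L=186 R=6
Round 2 (k=35): L=6 R=99
Round 3 (k=48): L=99 R=145
Round 4 (k=18): L=145 R=90
Round 5 (k=49): L=90 R=208

Answer: 90 208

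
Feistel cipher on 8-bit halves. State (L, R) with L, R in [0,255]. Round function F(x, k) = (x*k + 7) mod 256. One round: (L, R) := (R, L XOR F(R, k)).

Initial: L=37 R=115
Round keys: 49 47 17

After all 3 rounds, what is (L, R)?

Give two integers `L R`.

Answer: 219 189

Derivation:
Round 1 (k=49): L=115 R=47
Round 2 (k=47): L=47 R=219
Round 3 (k=17): L=219 R=189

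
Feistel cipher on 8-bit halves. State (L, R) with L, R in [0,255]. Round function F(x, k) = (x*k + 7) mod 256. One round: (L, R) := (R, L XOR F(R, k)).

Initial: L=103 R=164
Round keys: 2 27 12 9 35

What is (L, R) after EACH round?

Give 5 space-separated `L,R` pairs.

Answer: 164,40 40,155 155,99 99,25 25,17

Derivation:
Round 1 (k=2): L=164 R=40
Round 2 (k=27): L=40 R=155
Round 3 (k=12): L=155 R=99
Round 4 (k=9): L=99 R=25
Round 5 (k=35): L=25 R=17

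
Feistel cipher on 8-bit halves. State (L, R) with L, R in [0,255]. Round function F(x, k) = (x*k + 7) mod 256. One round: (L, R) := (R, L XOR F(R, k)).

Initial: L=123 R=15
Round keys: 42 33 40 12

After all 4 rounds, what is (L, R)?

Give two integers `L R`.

Round 1 (k=42): L=15 R=6
Round 2 (k=33): L=6 R=194
Round 3 (k=40): L=194 R=81
Round 4 (k=12): L=81 R=17

Answer: 81 17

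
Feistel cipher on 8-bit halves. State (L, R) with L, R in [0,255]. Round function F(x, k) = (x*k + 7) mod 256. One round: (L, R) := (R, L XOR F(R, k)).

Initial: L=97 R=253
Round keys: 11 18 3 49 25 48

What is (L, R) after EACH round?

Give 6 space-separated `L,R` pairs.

Answer: 253,135 135,120 120,232 232,23 23,174 174,176

Derivation:
Round 1 (k=11): L=253 R=135
Round 2 (k=18): L=135 R=120
Round 3 (k=3): L=120 R=232
Round 4 (k=49): L=232 R=23
Round 5 (k=25): L=23 R=174
Round 6 (k=48): L=174 R=176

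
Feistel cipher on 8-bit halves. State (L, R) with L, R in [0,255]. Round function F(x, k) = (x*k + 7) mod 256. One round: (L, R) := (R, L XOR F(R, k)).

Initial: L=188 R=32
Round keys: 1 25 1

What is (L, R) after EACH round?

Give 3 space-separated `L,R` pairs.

Answer: 32,155 155,10 10,138

Derivation:
Round 1 (k=1): L=32 R=155
Round 2 (k=25): L=155 R=10
Round 3 (k=1): L=10 R=138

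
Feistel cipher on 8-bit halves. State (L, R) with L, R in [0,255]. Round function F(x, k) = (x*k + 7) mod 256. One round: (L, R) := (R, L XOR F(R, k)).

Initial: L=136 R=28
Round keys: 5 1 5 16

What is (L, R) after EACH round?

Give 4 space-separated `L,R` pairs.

Round 1 (k=5): L=28 R=27
Round 2 (k=1): L=27 R=62
Round 3 (k=5): L=62 R=38
Round 4 (k=16): L=38 R=89

Answer: 28,27 27,62 62,38 38,89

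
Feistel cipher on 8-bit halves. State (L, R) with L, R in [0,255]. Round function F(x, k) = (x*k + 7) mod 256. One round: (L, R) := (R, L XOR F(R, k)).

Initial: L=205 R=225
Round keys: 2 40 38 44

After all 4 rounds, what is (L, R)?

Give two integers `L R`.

Round 1 (k=2): L=225 R=4
Round 2 (k=40): L=4 R=70
Round 3 (k=38): L=70 R=111
Round 4 (k=44): L=111 R=93

Answer: 111 93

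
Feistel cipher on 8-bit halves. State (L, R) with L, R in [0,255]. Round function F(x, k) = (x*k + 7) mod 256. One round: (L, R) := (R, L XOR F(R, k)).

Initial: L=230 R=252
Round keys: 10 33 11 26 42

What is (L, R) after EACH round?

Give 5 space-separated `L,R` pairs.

Round 1 (k=10): L=252 R=57
Round 2 (k=33): L=57 R=156
Round 3 (k=11): L=156 R=130
Round 4 (k=26): L=130 R=167
Round 5 (k=42): L=167 R=239

Answer: 252,57 57,156 156,130 130,167 167,239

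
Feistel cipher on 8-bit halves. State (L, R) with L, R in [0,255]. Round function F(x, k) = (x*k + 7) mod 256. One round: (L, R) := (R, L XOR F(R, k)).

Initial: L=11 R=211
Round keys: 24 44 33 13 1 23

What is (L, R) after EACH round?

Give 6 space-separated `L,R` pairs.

Round 1 (k=24): L=211 R=196
Round 2 (k=44): L=196 R=100
Round 3 (k=33): L=100 R=47
Round 4 (k=13): L=47 R=14
Round 5 (k=1): L=14 R=58
Round 6 (k=23): L=58 R=51

Answer: 211,196 196,100 100,47 47,14 14,58 58,51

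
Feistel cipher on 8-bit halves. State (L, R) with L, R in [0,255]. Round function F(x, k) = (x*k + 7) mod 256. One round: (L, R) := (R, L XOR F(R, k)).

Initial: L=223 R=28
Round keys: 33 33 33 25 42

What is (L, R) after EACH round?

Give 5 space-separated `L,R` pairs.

Round 1 (k=33): L=28 R=124
Round 2 (k=33): L=124 R=31
Round 3 (k=33): L=31 R=122
Round 4 (k=25): L=122 R=238
Round 5 (k=42): L=238 R=105

Answer: 28,124 124,31 31,122 122,238 238,105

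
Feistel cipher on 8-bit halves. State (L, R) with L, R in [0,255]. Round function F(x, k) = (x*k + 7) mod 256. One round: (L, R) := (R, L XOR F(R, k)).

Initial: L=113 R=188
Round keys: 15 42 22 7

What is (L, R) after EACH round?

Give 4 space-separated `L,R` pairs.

Round 1 (k=15): L=188 R=122
Round 2 (k=42): L=122 R=183
Round 3 (k=22): L=183 R=187
Round 4 (k=7): L=187 R=147

Answer: 188,122 122,183 183,187 187,147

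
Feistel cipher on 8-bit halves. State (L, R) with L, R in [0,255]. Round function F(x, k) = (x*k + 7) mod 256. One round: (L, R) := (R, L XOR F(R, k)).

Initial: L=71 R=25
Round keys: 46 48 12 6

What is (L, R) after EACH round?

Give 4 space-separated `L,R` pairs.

Answer: 25,194 194,126 126,45 45,107

Derivation:
Round 1 (k=46): L=25 R=194
Round 2 (k=48): L=194 R=126
Round 3 (k=12): L=126 R=45
Round 4 (k=6): L=45 R=107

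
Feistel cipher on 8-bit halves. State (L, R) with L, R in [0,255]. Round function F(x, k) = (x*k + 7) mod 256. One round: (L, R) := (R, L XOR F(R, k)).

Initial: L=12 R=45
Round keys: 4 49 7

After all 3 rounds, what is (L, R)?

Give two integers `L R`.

Round 1 (k=4): L=45 R=183
Round 2 (k=49): L=183 R=35
Round 3 (k=7): L=35 R=75

Answer: 35 75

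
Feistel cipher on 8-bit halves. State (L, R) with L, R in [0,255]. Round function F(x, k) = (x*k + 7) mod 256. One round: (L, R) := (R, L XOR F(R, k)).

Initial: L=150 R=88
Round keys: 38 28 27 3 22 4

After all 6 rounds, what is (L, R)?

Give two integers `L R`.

Round 1 (k=38): L=88 R=129
Round 2 (k=28): L=129 R=123
Round 3 (k=27): L=123 R=129
Round 4 (k=3): L=129 R=241
Round 5 (k=22): L=241 R=60
Round 6 (k=4): L=60 R=6

Answer: 60 6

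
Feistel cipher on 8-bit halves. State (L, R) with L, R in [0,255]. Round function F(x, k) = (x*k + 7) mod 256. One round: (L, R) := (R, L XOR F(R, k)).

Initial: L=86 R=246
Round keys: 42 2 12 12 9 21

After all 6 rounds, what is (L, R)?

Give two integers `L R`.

Round 1 (k=42): L=246 R=53
Round 2 (k=2): L=53 R=135
Round 3 (k=12): L=135 R=110
Round 4 (k=12): L=110 R=168
Round 5 (k=9): L=168 R=129
Round 6 (k=21): L=129 R=52

Answer: 129 52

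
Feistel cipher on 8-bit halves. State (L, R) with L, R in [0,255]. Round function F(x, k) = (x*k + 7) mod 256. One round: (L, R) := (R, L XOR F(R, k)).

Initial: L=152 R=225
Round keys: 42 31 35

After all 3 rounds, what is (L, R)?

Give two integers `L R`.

Round 1 (k=42): L=225 R=105
Round 2 (k=31): L=105 R=95
Round 3 (k=35): L=95 R=109

Answer: 95 109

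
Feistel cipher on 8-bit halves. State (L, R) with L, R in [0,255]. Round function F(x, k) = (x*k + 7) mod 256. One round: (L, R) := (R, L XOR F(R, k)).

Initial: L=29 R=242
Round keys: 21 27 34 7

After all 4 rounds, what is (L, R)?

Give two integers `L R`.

Round 1 (k=21): L=242 R=252
Round 2 (k=27): L=252 R=105
Round 3 (k=34): L=105 R=5
Round 4 (k=7): L=5 R=67

Answer: 5 67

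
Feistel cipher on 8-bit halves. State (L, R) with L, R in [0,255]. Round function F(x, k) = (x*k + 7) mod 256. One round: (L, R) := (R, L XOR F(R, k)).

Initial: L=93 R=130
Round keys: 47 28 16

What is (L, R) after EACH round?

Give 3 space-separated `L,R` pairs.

Round 1 (k=47): L=130 R=184
Round 2 (k=28): L=184 R=165
Round 3 (k=16): L=165 R=239

Answer: 130,184 184,165 165,239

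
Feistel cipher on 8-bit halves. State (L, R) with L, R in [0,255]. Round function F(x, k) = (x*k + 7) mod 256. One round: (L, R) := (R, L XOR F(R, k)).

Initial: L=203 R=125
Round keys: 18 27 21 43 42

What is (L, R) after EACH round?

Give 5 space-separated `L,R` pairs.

Answer: 125,26 26,184 184,5 5,102 102,198

Derivation:
Round 1 (k=18): L=125 R=26
Round 2 (k=27): L=26 R=184
Round 3 (k=21): L=184 R=5
Round 4 (k=43): L=5 R=102
Round 5 (k=42): L=102 R=198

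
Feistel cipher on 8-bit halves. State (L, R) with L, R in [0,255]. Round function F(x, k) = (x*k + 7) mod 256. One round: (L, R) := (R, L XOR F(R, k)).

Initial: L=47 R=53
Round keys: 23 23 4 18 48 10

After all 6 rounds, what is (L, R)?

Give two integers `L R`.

Answer: 97 205

Derivation:
Round 1 (k=23): L=53 R=229
Round 2 (k=23): L=229 R=175
Round 3 (k=4): L=175 R=38
Round 4 (k=18): L=38 R=28
Round 5 (k=48): L=28 R=97
Round 6 (k=10): L=97 R=205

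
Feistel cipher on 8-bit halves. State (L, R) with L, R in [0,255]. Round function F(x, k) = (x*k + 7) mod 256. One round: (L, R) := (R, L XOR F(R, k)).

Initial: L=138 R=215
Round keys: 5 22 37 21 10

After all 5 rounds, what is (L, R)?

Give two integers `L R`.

Round 1 (k=5): L=215 R=176
Round 2 (k=22): L=176 R=240
Round 3 (k=37): L=240 R=7
Round 4 (k=21): L=7 R=106
Round 5 (k=10): L=106 R=44

Answer: 106 44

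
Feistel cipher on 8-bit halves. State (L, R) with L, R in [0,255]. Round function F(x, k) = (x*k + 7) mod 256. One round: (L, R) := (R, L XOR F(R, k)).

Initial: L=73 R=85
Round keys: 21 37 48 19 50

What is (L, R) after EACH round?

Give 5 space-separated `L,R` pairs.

Answer: 85,73 73,193 193,126 126,160 160,57

Derivation:
Round 1 (k=21): L=85 R=73
Round 2 (k=37): L=73 R=193
Round 3 (k=48): L=193 R=126
Round 4 (k=19): L=126 R=160
Round 5 (k=50): L=160 R=57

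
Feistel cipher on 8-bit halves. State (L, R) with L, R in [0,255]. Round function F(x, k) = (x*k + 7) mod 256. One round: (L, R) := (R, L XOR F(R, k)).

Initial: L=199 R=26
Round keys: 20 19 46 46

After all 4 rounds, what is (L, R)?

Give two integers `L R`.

Round 1 (k=20): L=26 R=200
Round 2 (k=19): L=200 R=197
Round 3 (k=46): L=197 R=165
Round 4 (k=46): L=165 R=104

Answer: 165 104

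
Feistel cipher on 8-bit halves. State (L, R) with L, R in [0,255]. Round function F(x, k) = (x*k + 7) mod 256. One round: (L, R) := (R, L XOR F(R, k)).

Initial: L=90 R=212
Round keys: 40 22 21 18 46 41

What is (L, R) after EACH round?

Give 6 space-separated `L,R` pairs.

Answer: 212,125 125,17 17,17 17,40 40,38 38,53

Derivation:
Round 1 (k=40): L=212 R=125
Round 2 (k=22): L=125 R=17
Round 3 (k=21): L=17 R=17
Round 4 (k=18): L=17 R=40
Round 5 (k=46): L=40 R=38
Round 6 (k=41): L=38 R=53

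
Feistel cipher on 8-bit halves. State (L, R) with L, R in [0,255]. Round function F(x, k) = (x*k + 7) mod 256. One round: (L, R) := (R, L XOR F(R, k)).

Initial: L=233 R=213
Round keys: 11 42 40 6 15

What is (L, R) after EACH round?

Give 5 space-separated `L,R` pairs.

Round 1 (k=11): L=213 R=199
Round 2 (k=42): L=199 R=120
Round 3 (k=40): L=120 R=0
Round 4 (k=6): L=0 R=127
Round 5 (k=15): L=127 R=120

Answer: 213,199 199,120 120,0 0,127 127,120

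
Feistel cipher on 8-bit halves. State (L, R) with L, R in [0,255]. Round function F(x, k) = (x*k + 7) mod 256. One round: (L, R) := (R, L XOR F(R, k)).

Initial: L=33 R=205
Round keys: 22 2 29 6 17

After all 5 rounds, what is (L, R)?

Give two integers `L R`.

Round 1 (k=22): L=205 R=132
Round 2 (k=2): L=132 R=194
Round 3 (k=29): L=194 R=133
Round 4 (k=6): L=133 R=231
Round 5 (k=17): L=231 R=219

Answer: 231 219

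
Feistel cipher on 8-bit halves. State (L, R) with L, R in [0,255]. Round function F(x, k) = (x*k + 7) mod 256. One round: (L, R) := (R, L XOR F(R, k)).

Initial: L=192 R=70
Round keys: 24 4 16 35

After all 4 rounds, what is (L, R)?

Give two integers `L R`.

Round 1 (k=24): L=70 R=87
Round 2 (k=4): L=87 R=37
Round 3 (k=16): L=37 R=0
Round 4 (k=35): L=0 R=34

Answer: 0 34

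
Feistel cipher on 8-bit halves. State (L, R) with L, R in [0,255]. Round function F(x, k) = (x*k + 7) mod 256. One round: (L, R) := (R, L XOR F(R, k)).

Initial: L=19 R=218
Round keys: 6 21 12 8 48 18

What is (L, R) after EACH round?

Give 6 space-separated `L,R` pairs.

Answer: 218,48 48,45 45,19 19,178 178,116 116,157

Derivation:
Round 1 (k=6): L=218 R=48
Round 2 (k=21): L=48 R=45
Round 3 (k=12): L=45 R=19
Round 4 (k=8): L=19 R=178
Round 5 (k=48): L=178 R=116
Round 6 (k=18): L=116 R=157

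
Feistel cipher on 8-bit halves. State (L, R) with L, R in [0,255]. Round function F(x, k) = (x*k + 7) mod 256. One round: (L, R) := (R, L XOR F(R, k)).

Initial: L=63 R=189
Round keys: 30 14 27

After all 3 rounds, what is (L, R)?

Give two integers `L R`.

Answer: 190 3

Derivation:
Round 1 (k=30): L=189 R=18
Round 2 (k=14): L=18 R=190
Round 3 (k=27): L=190 R=3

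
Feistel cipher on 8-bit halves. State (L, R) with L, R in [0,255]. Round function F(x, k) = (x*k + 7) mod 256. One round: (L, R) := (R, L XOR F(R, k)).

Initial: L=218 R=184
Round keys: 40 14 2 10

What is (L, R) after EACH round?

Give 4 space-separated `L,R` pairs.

Round 1 (k=40): L=184 R=29
Round 2 (k=14): L=29 R=37
Round 3 (k=2): L=37 R=76
Round 4 (k=10): L=76 R=218

Answer: 184,29 29,37 37,76 76,218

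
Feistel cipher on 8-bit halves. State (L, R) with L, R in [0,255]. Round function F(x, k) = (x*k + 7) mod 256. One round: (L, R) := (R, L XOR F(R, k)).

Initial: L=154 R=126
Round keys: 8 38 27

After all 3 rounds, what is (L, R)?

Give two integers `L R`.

Answer: 75 157

Derivation:
Round 1 (k=8): L=126 R=109
Round 2 (k=38): L=109 R=75
Round 3 (k=27): L=75 R=157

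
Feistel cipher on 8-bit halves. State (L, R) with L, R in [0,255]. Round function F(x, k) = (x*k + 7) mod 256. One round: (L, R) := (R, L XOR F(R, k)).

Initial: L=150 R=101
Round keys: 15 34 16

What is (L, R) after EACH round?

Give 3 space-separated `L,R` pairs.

Round 1 (k=15): L=101 R=100
Round 2 (k=34): L=100 R=42
Round 3 (k=16): L=42 R=195

Answer: 101,100 100,42 42,195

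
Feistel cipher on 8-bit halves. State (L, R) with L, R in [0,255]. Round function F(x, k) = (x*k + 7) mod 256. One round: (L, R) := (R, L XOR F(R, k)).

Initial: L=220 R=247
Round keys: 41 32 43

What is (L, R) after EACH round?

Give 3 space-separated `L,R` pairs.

Answer: 247,74 74,176 176,221

Derivation:
Round 1 (k=41): L=247 R=74
Round 2 (k=32): L=74 R=176
Round 3 (k=43): L=176 R=221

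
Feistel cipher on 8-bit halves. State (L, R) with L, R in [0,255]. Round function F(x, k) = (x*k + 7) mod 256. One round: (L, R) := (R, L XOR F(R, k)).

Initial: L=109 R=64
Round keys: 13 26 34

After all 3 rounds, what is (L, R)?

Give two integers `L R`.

Round 1 (k=13): L=64 R=42
Round 2 (k=26): L=42 R=11
Round 3 (k=34): L=11 R=87

Answer: 11 87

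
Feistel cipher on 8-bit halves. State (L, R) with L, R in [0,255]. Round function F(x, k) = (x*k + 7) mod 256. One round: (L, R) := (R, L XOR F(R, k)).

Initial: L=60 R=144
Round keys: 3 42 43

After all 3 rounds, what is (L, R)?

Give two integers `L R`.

Round 1 (k=3): L=144 R=139
Round 2 (k=42): L=139 R=69
Round 3 (k=43): L=69 R=21

Answer: 69 21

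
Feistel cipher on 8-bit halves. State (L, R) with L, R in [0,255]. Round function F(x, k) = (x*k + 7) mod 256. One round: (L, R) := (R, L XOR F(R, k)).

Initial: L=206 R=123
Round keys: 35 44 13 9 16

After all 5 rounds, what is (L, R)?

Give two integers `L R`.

Round 1 (k=35): L=123 R=22
Round 2 (k=44): L=22 R=180
Round 3 (k=13): L=180 R=61
Round 4 (k=9): L=61 R=152
Round 5 (k=16): L=152 R=186

Answer: 152 186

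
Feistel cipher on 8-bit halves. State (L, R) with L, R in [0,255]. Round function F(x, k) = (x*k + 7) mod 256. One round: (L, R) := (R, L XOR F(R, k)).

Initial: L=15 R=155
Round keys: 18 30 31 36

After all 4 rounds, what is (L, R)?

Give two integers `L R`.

Answer: 13 195

Derivation:
Round 1 (k=18): L=155 R=226
Round 2 (k=30): L=226 R=24
Round 3 (k=31): L=24 R=13
Round 4 (k=36): L=13 R=195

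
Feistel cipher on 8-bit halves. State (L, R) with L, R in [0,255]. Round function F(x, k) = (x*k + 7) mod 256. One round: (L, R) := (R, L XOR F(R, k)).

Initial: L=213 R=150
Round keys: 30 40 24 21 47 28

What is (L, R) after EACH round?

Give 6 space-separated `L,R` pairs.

Round 1 (k=30): L=150 R=78
Round 2 (k=40): L=78 R=161
Round 3 (k=24): L=161 R=81
Round 4 (k=21): L=81 R=13
Round 5 (k=47): L=13 R=59
Round 6 (k=28): L=59 R=118

Answer: 150,78 78,161 161,81 81,13 13,59 59,118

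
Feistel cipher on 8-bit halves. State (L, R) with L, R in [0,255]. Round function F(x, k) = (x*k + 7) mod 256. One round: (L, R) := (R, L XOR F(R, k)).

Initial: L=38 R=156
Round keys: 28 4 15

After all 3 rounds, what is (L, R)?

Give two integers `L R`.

Round 1 (k=28): L=156 R=49
Round 2 (k=4): L=49 R=87
Round 3 (k=15): L=87 R=17

Answer: 87 17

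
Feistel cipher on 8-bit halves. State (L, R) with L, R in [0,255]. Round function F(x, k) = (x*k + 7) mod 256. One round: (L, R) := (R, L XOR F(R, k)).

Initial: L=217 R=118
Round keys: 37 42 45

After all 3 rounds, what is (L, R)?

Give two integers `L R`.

Round 1 (k=37): L=118 R=204
Round 2 (k=42): L=204 R=9
Round 3 (k=45): L=9 R=80

Answer: 9 80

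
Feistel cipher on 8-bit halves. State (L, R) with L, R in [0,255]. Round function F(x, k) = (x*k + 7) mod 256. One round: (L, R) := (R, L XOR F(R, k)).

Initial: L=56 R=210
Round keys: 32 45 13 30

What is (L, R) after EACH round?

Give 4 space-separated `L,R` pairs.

Round 1 (k=32): L=210 R=127
Round 2 (k=45): L=127 R=136
Round 3 (k=13): L=136 R=144
Round 4 (k=30): L=144 R=111

Answer: 210,127 127,136 136,144 144,111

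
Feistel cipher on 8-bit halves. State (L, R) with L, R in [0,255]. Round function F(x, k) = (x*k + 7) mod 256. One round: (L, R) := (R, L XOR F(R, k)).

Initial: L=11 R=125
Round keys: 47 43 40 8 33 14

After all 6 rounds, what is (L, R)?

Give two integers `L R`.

Round 1 (k=47): L=125 R=241
Round 2 (k=43): L=241 R=255
Round 3 (k=40): L=255 R=46
Round 4 (k=8): L=46 R=136
Round 5 (k=33): L=136 R=161
Round 6 (k=14): L=161 R=93

Answer: 161 93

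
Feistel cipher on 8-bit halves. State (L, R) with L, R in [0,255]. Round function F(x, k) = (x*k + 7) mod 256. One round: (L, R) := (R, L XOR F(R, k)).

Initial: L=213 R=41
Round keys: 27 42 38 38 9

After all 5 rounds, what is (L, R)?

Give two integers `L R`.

Answer: 243 98

Derivation:
Round 1 (k=27): L=41 R=143
Round 2 (k=42): L=143 R=84
Round 3 (k=38): L=84 R=240
Round 4 (k=38): L=240 R=243
Round 5 (k=9): L=243 R=98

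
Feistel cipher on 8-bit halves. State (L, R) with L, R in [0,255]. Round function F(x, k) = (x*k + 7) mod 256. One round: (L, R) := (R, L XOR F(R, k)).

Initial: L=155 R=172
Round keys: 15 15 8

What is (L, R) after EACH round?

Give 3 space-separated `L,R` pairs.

Answer: 172,128 128,43 43,223

Derivation:
Round 1 (k=15): L=172 R=128
Round 2 (k=15): L=128 R=43
Round 3 (k=8): L=43 R=223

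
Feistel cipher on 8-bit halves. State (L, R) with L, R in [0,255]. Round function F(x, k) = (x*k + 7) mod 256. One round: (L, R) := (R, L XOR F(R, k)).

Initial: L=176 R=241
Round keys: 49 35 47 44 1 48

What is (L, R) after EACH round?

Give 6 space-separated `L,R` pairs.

Answer: 241,152 152,62 62,241 241,77 77,165 165,186

Derivation:
Round 1 (k=49): L=241 R=152
Round 2 (k=35): L=152 R=62
Round 3 (k=47): L=62 R=241
Round 4 (k=44): L=241 R=77
Round 5 (k=1): L=77 R=165
Round 6 (k=48): L=165 R=186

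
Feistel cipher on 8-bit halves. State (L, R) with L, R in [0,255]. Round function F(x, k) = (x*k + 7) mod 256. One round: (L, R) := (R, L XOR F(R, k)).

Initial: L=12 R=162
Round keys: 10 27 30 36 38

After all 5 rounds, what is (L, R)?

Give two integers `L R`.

Answer: 33 33

Derivation:
Round 1 (k=10): L=162 R=87
Round 2 (k=27): L=87 R=150
Round 3 (k=30): L=150 R=204
Round 4 (k=36): L=204 R=33
Round 5 (k=38): L=33 R=33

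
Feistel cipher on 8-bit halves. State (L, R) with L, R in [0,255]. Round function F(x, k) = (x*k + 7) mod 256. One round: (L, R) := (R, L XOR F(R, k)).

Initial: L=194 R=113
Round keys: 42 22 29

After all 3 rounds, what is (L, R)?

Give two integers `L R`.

Round 1 (k=42): L=113 R=83
Round 2 (k=22): L=83 R=88
Round 3 (k=29): L=88 R=172

Answer: 88 172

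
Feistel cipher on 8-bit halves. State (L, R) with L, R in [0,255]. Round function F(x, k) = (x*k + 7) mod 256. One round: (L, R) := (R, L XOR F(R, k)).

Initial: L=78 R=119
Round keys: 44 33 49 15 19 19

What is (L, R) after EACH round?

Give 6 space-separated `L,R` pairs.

Round 1 (k=44): L=119 R=53
Round 2 (k=33): L=53 R=171
Round 3 (k=49): L=171 R=247
Round 4 (k=15): L=247 R=43
Round 5 (k=19): L=43 R=207
Round 6 (k=19): L=207 R=79

Answer: 119,53 53,171 171,247 247,43 43,207 207,79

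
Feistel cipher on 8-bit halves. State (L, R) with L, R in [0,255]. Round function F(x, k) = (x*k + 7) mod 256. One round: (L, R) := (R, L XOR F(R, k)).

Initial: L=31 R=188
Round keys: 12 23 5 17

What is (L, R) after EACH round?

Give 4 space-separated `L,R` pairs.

Answer: 188,200 200,67 67,158 158,198

Derivation:
Round 1 (k=12): L=188 R=200
Round 2 (k=23): L=200 R=67
Round 3 (k=5): L=67 R=158
Round 4 (k=17): L=158 R=198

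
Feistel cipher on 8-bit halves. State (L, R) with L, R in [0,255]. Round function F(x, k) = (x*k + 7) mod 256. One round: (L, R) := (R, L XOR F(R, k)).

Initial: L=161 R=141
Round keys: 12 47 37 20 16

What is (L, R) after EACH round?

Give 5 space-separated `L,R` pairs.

Round 1 (k=12): L=141 R=2
Round 2 (k=47): L=2 R=232
Round 3 (k=37): L=232 R=141
Round 4 (k=20): L=141 R=227
Round 5 (k=16): L=227 R=186

Answer: 141,2 2,232 232,141 141,227 227,186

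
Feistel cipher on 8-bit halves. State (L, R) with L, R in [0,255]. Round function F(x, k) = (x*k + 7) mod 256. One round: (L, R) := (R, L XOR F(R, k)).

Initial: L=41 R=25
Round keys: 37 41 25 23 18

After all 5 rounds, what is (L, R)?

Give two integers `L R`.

Answer: 211 84

Derivation:
Round 1 (k=37): L=25 R=141
Round 2 (k=41): L=141 R=133
Round 3 (k=25): L=133 R=137
Round 4 (k=23): L=137 R=211
Round 5 (k=18): L=211 R=84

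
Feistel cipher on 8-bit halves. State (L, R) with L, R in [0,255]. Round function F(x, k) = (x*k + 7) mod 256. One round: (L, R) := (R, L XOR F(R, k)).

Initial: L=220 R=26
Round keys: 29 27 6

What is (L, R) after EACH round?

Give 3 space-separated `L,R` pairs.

Answer: 26,37 37,244 244,154

Derivation:
Round 1 (k=29): L=26 R=37
Round 2 (k=27): L=37 R=244
Round 3 (k=6): L=244 R=154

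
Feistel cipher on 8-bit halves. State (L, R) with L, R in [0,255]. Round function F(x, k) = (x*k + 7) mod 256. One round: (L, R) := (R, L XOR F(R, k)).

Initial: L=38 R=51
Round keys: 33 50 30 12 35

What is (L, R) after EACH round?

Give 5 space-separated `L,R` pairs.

Round 1 (k=33): L=51 R=188
Round 2 (k=50): L=188 R=140
Round 3 (k=30): L=140 R=211
Round 4 (k=12): L=211 R=103
Round 5 (k=35): L=103 R=207

Answer: 51,188 188,140 140,211 211,103 103,207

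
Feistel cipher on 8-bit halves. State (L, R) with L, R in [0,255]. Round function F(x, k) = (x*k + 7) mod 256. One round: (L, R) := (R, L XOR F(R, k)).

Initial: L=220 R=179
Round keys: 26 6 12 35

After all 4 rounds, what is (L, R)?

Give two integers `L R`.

Answer: 70 87

Derivation:
Round 1 (k=26): L=179 R=233
Round 2 (k=6): L=233 R=206
Round 3 (k=12): L=206 R=70
Round 4 (k=35): L=70 R=87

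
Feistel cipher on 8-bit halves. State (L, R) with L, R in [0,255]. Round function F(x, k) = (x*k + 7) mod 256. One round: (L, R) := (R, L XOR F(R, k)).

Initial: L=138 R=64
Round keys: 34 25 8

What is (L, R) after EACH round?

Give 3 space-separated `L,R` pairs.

Answer: 64,13 13,12 12,106

Derivation:
Round 1 (k=34): L=64 R=13
Round 2 (k=25): L=13 R=12
Round 3 (k=8): L=12 R=106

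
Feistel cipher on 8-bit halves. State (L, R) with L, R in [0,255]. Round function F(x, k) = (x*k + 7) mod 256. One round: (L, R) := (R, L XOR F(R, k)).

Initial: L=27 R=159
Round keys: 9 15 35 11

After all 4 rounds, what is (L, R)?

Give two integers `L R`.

Answer: 11 205

Derivation:
Round 1 (k=9): L=159 R=133
Round 2 (k=15): L=133 R=77
Round 3 (k=35): L=77 R=11
Round 4 (k=11): L=11 R=205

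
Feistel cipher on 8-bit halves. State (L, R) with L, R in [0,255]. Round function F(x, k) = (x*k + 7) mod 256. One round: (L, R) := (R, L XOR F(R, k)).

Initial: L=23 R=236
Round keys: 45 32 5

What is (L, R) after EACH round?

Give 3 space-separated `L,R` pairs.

Answer: 236,148 148,107 107,138

Derivation:
Round 1 (k=45): L=236 R=148
Round 2 (k=32): L=148 R=107
Round 3 (k=5): L=107 R=138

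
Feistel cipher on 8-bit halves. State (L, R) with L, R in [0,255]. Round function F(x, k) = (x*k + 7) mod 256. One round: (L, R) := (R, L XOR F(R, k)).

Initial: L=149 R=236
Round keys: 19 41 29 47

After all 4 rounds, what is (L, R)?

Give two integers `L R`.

Answer: 98 60

Derivation:
Round 1 (k=19): L=236 R=30
Round 2 (k=41): L=30 R=57
Round 3 (k=29): L=57 R=98
Round 4 (k=47): L=98 R=60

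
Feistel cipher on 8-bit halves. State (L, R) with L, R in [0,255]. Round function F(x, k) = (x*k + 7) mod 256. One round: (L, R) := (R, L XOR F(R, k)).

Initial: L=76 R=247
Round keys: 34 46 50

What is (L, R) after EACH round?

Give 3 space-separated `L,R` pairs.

Round 1 (k=34): L=247 R=153
Round 2 (k=46): L=153 R=114
Round 3 (k=50): L=114 R=210

Answer: 247,153 153,114 114,210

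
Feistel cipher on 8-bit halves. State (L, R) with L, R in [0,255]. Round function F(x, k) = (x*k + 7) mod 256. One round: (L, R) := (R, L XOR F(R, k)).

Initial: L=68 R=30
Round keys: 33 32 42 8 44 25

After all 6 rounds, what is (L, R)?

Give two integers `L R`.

Answer: 111 224

Derivation:
Round 1 (k=33): L=30 R=161
Round 2 (k=32): L=161 R=57
Round 3 (k=42): L=57 R=192
Round 4 (k=8): L=192 R=62
Round 5 (k=44): L=62 R=111
Round 6 (k=25): L=111 R=224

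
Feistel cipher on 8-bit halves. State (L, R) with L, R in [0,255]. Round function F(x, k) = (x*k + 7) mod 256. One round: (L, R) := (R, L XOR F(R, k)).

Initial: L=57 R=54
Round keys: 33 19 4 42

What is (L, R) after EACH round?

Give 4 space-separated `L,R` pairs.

Round 1 (k=33): L=54 R=196
Round 2 (k=19): L=196 R=165
Round 3 (k=4): L=165 R=95
Round 4 (k=42): L=95 R=56

Answer: 54,196 196,165 165,95 95,56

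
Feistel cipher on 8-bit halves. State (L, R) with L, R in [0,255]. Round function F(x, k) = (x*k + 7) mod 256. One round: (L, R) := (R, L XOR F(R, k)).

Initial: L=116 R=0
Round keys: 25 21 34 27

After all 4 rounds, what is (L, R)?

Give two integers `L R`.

Round 1 (k=25): L=0 R=115
Round 2 (k=21): L=115 R=118
Round 3 (k=34): L=118 R=192
Round 4 (k=27): L=192 R=49

Answer: 192 49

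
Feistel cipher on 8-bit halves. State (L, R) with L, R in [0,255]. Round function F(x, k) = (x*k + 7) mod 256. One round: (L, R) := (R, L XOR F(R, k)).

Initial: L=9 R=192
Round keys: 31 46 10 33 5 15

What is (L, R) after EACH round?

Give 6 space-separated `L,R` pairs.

Answer: 192,78 78,203 203,187 187,233 233,47 47,33

Derivation:
Round 1 (k=31): L=192 R=78
Round 2 (k=46): L=78 R=203
Round 3 (k=10): L=203 R=187
Round 4 (k=33): L=187 R=233
Round 5 (k=5): L=233 R=47
Round 6 (k=15): L=47 R=33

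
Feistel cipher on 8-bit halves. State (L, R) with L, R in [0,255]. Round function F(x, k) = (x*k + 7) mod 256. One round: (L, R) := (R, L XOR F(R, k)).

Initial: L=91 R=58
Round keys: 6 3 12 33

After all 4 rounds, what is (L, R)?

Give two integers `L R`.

Answer: 59 55

Derivation:
Round 1 (k=6): L=58 R=56
Round 2 (k=3): L=56 R=149
Round 3 (k=12): L=149 R=59
Round 4 (k=33): L=59 R=55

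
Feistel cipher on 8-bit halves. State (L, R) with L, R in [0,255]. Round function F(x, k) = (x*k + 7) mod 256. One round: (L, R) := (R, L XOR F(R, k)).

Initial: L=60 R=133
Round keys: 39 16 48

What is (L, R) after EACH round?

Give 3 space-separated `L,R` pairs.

Round 1 (k=39): L=133 R=118
Round 2 (k=16): L=118 R=226
Round 3 (k=48): L=226 R=17

Answer: 133,118 118,226 226,17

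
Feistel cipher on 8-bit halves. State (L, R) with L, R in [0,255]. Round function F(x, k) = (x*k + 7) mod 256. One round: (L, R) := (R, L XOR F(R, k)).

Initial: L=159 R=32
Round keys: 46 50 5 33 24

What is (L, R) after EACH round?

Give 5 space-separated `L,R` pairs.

Answer: 32,88 88,23 23,34 34,126 126,245

Derivation:
Round 1 (k=46): L=32 R=88
Round 2 (k=50): L=88 R=23
Round 3 (k=5): L=23 R=34
Round 4 (k=33): L=34 R=126
Round 5 (k=24): L=126 R=245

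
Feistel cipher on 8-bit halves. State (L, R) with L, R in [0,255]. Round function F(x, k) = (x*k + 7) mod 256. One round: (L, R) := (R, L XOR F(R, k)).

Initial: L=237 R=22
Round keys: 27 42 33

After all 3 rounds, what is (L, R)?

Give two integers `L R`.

Answer: 153 116

Derivation:
Round 1 (k=27): L=22 R=180
Round 2 (k=42): L=180 R=153
Round 3 (k=33): L=153 R=116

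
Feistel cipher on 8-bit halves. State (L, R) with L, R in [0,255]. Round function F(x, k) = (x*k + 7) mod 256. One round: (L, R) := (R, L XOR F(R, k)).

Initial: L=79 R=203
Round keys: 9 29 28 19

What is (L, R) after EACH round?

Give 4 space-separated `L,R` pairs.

Round 1 (k=9): L=203 R=101
Round 2 (k=29): L=101 R=179
Round 3 (k=28): L=179 R=254
Round 4 (k=19): L=254 R=82

Answer: 203,101 101,179 179,254 254,82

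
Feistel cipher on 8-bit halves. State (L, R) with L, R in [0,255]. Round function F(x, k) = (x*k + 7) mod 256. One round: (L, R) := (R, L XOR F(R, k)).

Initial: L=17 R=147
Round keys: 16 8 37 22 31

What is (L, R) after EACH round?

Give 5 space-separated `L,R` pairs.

Round 1 (k=16): L=147 R=38
Round 2 (k=8): L=38 R=164
Round 3 (k=37): L=164 R=157
Round 4 (k=22): L=157 R=33
Round 5 (k=31): L=33 R=155

Answer: 147,38 38,164 164,157 157,33 33,155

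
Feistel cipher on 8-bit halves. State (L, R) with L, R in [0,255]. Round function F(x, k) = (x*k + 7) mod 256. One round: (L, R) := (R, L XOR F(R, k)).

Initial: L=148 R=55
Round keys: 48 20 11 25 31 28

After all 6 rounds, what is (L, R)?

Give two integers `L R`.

Answer: 116 4

Derivation:
Round 1 (k=48): L=55 R=195
Round 2 (k=20): L=195 R=116
Round 3 (k=11): L=116 R=192
Round 4 (k=25): L=192 R=179
Round 5 (k=31): L=179 R=116
Round 6 (k=28): L=116 R=4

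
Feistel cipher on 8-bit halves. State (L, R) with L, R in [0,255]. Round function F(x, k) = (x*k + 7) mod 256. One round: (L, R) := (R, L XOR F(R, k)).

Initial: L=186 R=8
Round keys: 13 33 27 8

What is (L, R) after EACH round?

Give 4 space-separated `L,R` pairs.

Answer: 8,213 213,116 116,150 150,195

Derivation:
Round 1 (k=13): L=8 R=213
Round 2 (k=33): L=213 R=116
Round 3 (k=27): L=116 R=150
Round 4 (k=8): L=150 R=195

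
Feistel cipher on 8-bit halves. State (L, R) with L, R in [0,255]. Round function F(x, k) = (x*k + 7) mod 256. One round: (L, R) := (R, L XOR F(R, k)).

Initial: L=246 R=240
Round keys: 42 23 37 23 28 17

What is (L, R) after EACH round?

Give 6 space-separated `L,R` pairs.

Round 1 (k=42): L=240 R=145
Round 2 (k=23): L=145 R=254
Round 3 (k=37): L=254 R=44
Round 4 (k=23): L=44 R=5
Round 5 (k=28): L=5 R=191
Round 6 (k=17): L=191 R=179

Answer: 240,145 145,254 254,44 44,5 5,191 191,179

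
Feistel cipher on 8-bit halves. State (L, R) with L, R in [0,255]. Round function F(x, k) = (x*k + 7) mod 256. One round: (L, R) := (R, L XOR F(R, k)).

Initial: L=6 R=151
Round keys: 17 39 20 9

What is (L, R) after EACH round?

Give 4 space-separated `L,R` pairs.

Answer: 151,8 8,168 168,47 47,6

Derivation:
Round 1 (k=17): L=151 R=8
Round 2 (k=39): L=8 R=168
Round 3 (k=20): L=168 R=47
Round 4 (k=9): L=47 R=6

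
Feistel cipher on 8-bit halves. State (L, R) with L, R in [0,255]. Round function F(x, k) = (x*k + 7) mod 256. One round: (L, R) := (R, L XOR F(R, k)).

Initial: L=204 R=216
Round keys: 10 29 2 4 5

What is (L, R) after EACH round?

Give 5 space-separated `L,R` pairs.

Round 1 (k=10): L=216 R=187
Round 2 (k=29): L=187 R=238
Round 3 (k=2): L=238 R=88
Round 4 (k=4): L=88 R=137
Round 5 (k=5): L=137 R=236

Answer: 216,187 187,238 238,88 88,137 137,236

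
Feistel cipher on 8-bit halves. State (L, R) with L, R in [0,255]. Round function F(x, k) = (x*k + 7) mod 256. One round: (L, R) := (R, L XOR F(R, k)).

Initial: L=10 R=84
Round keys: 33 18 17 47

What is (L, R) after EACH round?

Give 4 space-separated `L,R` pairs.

Round 1 (k=33): L=84 R=209
Round 2 (k=18): L=209 R=237
Round 3 (k=17): L=237 R=21
Round 4 (k=47): L=21 R=15

Answer: 84,209 209,237 237,21 21,15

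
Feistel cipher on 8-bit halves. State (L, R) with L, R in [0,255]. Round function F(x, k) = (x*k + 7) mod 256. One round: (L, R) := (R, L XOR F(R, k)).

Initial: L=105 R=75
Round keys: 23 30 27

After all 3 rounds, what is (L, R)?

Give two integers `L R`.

Answer: 6 4

Derivation:
Round 1 (k=23): L=75 R=173
Round 2 (k=30): L=173 R=6
Round 3 (k=27): L=6 R=4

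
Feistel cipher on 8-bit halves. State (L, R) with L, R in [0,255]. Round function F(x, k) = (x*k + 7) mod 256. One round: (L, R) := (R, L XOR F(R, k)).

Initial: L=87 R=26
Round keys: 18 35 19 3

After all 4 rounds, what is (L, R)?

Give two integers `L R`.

Round 1 (k=18): L=26 R=140
Round 2 (k=35): L=140 R=49
Round 3 (k=19): L=49 R=38
Round 4 (k=3): L=38 R=72

Answer: 38 72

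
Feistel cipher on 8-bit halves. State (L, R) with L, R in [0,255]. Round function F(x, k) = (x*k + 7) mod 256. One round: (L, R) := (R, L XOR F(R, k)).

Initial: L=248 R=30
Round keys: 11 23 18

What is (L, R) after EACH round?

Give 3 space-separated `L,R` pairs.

Round 1 (k=11): L=30 R=169
Round 2 (k=23): L=169 R=40
Round 3 (k=18): L=40 R=126

Answer: 30,169 169,40 40,126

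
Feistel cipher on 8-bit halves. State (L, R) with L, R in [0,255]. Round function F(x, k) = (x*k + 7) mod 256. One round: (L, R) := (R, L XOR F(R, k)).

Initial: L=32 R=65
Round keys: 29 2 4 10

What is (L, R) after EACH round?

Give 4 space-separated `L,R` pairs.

Answer: 65,68 68,206 206,123 123,27

Derivation:
Round 1 (k=29): L=65 R=68
Round 2 (k=2): L=68 R=206
Round 3 (k=4): L=206 R=123
Round 4 (k=10): L=123 R=27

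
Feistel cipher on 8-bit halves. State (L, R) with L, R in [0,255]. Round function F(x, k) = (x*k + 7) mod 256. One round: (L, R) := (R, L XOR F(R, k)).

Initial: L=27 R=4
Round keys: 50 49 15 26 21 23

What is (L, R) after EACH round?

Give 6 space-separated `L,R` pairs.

Round 1 (k=50): L=4 R=212
Round 2 (k=49): L=212 R=159
Round 3 (k=15): L=159 R=140
Round 4 (k=26): L=140 R=160
Round 5 (k=21): L=160 R=171
Round 6 (k=23): L=171 R=196

Answer: 4,212 212,159 159,140 140,160 160,171 171,196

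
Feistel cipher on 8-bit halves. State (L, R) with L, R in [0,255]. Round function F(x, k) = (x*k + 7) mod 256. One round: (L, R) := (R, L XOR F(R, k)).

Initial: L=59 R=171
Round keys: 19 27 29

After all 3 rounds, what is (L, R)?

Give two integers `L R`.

Answer: 115 141

Derivation:
Round 1 (k=19): L=171 R=131
Round 2 (k=27): L=131 R=115
Round 3 (k=29): L=115 R=141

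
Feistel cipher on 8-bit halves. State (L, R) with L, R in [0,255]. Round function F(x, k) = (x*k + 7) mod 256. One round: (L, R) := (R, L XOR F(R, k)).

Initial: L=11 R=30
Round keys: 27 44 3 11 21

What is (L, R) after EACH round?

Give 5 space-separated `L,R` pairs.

Round 1 (k=27): L=30 R=58
Round 2 (k=44): L=58 R=225
Round 3 (k=3): L=225 R=144
Round 4 (k=11): L=144 R=214
Round 5 (k=21): L=214 R=5

Answer: 30,58 58,225 225,144 144,214 214,5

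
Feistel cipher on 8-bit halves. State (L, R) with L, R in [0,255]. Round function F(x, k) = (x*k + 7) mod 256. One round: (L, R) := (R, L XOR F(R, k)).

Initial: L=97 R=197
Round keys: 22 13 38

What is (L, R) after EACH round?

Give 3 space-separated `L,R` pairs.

Answer: 197,148 148,78 78,15

Derivation:
Round 1 (k=22): L=197 R=148
Round 2 (k=13): L=148 R=78
Round 3 (k=38): L=78 R=15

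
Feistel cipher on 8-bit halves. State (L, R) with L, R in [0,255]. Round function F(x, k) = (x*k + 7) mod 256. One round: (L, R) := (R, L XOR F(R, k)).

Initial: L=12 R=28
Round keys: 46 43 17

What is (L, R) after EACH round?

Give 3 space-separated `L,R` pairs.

Round 1 (k=46): L=28 R=3
Round 2 (k=43): L=3 R=148
Round 3 (k=17): L=148 R=216

Answer: 28,3 3,148 148,216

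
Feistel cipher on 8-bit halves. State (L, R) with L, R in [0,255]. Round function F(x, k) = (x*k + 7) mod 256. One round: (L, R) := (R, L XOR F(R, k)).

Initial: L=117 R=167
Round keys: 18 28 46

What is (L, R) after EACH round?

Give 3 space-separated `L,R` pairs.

Answer: 167,176 176,224 224,247

Derivation:
Round 1 (k=18): L=167 R=176
Round 2 (k=28): L=176 R=224
Round 3 (k=46): L=224 R=247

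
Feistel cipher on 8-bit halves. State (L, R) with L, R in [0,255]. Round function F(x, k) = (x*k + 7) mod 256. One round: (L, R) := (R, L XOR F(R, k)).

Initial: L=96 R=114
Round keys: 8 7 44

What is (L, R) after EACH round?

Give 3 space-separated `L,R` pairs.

Round 1 (k=8): L=114 R=247
Round 2 (k=7): L=247 R=186
Round 3 (k=44): L=186 R=8

Answer: 114,247 247,186 186,8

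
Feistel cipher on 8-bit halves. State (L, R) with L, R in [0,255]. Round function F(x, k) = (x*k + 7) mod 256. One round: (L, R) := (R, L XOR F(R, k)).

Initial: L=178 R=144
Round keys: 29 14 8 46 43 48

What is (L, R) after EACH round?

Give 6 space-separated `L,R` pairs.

Answer: 144,229 229,29 29,10 10,206 206,171 171,217

Derivation:
Round 1 (k=29): L=144 R=229
Round 2 (k=14): L=229 R=29
Round 3 (k=8): L=29 R=10
Round 4 (k=46): L=10 R=206
Round 5 (k=43): L=206 R=171
Round 6 (k=48): L=171 R=217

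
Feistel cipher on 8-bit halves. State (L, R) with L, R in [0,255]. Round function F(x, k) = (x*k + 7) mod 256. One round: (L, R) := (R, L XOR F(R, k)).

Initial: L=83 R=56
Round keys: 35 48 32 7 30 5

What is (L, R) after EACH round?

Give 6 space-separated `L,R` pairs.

Round 1 (k=35): L=56 R=252
Round 2 (k=48): L=252 R=127
Round 3 (k=32): L=127 R=27
Round 4 (k=7): L=27 R=187
Round 5 (k=30): L=187 R=234
Round 6 (k=5): L=234 R=34

Answer: 56,252 252,127 127,27 27,187 187,234 234,34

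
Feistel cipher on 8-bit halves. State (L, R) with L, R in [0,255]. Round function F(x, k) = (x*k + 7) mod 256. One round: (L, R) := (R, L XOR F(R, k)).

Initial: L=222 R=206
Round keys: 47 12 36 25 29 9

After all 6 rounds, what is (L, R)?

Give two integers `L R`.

Answer: 217 158

Derivation:
Round 1 (k=47): L=206 R=7
Round 2 (k=12): L=7 R=149
Round 3 (k=36): L=149 R=252
Round 4 (k=25): L=252 R=54
Round 5 (k=29): L=54 R=217
Round 6 (k=9): L=217 R=158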